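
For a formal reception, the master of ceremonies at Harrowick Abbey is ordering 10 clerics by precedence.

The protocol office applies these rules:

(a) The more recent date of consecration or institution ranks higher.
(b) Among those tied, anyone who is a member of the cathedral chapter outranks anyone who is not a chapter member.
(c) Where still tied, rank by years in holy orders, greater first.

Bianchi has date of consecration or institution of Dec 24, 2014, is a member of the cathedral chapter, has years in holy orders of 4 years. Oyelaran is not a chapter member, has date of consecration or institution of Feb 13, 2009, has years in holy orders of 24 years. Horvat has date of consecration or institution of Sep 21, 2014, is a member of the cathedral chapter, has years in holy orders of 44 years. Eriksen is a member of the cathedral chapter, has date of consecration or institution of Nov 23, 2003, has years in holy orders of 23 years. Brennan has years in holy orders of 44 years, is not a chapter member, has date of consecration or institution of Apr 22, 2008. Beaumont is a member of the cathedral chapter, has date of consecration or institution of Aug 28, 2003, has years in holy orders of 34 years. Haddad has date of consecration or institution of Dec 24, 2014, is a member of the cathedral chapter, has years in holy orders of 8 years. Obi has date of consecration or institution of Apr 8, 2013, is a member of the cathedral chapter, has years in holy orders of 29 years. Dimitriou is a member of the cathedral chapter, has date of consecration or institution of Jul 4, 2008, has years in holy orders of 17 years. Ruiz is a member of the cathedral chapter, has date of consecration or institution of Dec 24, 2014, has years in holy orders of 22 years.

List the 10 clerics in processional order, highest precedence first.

By date of consecration or institution (later first): Ruiz, Haddad and Bianchi (each Dec 24, 2014); then Horvat (Sep 21, 2014); then Obi (Apr 8, 2013); then Oyelaran (Feb 13, 2009); then Dimitriou (Jul 4, 2008); then Brennan (Apr 22, 2008); then Eriksen (Nov 23, 2003); then Beaumont (Aug 28, 2003).
Ruiz, Haddad and Bianchi are each a member of the cathedral chapter, so the next rule applies.
Among Ruiz, Haddad and Bianchi, by years in holy orders (higher first): Ruiz (22 years) before Haddad (8 years) before Bianchi (4 years).
Full order: Ruiz, Haddad, Bianchi, Horvat, Obi, Oyelaran, Dimitriou, Brennan, Eriksen, Beaumont.

Ruiz, Haddad, Bianchi, Horvat, Obi, Oyelaran, Dimitriou, Brennan, Eriksen, Beaumont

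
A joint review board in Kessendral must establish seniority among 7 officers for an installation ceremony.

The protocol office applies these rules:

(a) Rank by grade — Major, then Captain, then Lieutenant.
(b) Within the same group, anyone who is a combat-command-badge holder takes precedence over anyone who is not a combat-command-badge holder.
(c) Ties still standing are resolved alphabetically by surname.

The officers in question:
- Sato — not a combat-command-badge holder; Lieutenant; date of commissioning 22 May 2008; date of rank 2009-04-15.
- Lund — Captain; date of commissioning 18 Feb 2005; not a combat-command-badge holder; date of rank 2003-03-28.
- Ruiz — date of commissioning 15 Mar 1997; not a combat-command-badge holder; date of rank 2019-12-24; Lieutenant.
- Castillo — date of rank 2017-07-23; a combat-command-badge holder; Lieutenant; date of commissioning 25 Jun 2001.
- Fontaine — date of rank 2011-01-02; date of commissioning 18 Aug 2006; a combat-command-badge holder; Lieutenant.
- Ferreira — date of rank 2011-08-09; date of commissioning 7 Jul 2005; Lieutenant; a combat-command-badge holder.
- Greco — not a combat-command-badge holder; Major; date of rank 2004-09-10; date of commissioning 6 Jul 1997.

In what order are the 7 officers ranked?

Greco, Lund, Castillo, Ferreira, Fontaine, Ruiz, Sato

By grade: Greco (Major); then Lund (Captain); then Castillo, Ferreira, Fontaine, Ruiz and Sato (Lieutenant).
Among Castillo, Ferreira, Fontaine, Ruiz and Sato, a combat-command-badge holder before not a combat-command-badge holder: Castillo, Ferreira and Fontaine (a combat-command-badge holder) before Ruiz and Sato (not a combat-command-badge holder).
Among Castillo, Ferreira and Fontaine, alphabetically by surname: Castillo before Ferreira before Fontaine.
Among Ruiz and Sato, alphabetically by surname: Ruiz before Sato.
Full order: Greco, Lund, Castillo, Ferreira, Fontaine, Ruiz, Sato.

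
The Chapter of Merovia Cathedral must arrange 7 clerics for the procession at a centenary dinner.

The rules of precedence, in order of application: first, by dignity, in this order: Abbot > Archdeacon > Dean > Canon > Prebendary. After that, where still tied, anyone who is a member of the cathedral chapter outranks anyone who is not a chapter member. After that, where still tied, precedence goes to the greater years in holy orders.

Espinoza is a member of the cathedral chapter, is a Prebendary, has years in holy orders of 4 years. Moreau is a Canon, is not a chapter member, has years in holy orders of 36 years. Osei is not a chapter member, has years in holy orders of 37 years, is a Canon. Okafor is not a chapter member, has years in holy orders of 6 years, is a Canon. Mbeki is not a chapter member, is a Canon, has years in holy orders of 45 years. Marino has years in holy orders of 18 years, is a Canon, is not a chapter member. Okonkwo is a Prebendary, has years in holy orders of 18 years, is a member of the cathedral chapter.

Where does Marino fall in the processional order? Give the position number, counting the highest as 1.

4

By dignity: Mbeki, Osei, Moreau, Marino and Okafor (Canon); then Okonkwo and Espinoza (Prebendary).
Mbeki, Osei, Moreau, Marino and Okafor are each not a chapter member, so the next rule applies.
Among Mbeki, Osei, Moreau, Marino and Okafor, by years in holy orders (higher first): Mbeki (45 years) before Osei (37 years) before Moreau (36 years) before Marino (18 years) before Okafor (6 years).
Okonkwo and Espinoza are each a member of the cathedral chapter, so the next rule applies.
Among Okonkwo and Espinoza, by years in holy orders (higher first): Okonkwo (18 years) before Espinoza (4 years).
Order: Mbeki, Osei, Moreau, Marino, Okafor, Okonkwo, Espinoza. So position 4.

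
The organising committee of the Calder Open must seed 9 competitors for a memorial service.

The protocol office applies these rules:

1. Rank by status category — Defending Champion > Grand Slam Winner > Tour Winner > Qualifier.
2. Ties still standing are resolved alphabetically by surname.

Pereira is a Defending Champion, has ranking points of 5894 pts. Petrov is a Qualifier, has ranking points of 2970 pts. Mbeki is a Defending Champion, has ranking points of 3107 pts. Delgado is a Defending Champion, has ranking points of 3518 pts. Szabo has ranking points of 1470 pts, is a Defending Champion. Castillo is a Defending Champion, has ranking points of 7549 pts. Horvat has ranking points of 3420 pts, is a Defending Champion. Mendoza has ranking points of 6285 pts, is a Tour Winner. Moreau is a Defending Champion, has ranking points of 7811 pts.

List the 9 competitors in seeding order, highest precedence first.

Castillo, Delgado, Horvat, Mbeki, Moreau, Pereira, Szabo, Mendoza, Petrov

By status category: Castillo, Delgado, Horvat, Mbeki, Moreau, Pereira and Szabo (Defending Champion); then Mendoza (Tour Winner); then Petrov (Qualifier).
Among Castillo, Delgado, Horvat, Mbeki, Moreau, Pereira and Szabo, alphabetically by surname: Castillo before Delgado before Horvat before Mbeki before Moreau before Pereira before Szabo.
Full order: Castillo, Delgado, Horvat, Mbeki, Moreau, Pereira, Szabo, Mendoza, Petrov.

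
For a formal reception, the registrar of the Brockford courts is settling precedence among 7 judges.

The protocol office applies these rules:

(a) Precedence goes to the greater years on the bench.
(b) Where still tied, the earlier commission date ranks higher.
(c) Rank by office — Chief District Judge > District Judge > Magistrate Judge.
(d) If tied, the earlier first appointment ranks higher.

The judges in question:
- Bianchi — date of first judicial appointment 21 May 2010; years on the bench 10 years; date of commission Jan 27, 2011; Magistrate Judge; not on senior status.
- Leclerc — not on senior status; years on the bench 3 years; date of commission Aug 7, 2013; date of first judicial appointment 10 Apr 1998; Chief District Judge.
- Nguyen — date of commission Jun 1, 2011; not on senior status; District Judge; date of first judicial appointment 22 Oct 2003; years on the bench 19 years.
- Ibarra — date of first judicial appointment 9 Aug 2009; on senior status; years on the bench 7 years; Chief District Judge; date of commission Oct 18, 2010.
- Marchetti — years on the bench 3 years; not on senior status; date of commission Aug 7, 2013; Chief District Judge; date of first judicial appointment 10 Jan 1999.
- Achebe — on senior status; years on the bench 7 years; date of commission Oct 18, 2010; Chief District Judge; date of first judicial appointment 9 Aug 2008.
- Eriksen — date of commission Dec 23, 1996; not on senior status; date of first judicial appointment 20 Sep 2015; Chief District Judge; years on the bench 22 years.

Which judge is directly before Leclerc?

By years on the bench (higher first): Eriksen (22 years); then Nguyen (19 years); then Bianchi (10 years); then Achebe and Ibarra (both 7 years); then Leclerc and Marchetti (both 3 years).
Achebe and Ibarra both have date of commission Oct 18, 2010, so the next rule applies.
Achebe and Ibarra are each Chief District Judge, so the next rule applies.
Among Achebe and Ibarra, by date of first judicial appointment (earlier first): Achebe (9 Aug 2008) before Ibarra (9 Aug 2009).
Leclerc and Marchetti both have date of commission Aug 7, 2013, so the next rule applies.
Leclerc and Marchetti are each Chief District Judge, so the next rule applies.
Among Leclerc and Marchetti, by date of first judicial appointment (earlier first): Leclerc (10 Apr 1998) before Marchetti (10 Jan 1999).
Order: Eriksen, Nguyen, Bianchi, Achebe, Ibarra, Leclerc, Marchetti.

Ibarra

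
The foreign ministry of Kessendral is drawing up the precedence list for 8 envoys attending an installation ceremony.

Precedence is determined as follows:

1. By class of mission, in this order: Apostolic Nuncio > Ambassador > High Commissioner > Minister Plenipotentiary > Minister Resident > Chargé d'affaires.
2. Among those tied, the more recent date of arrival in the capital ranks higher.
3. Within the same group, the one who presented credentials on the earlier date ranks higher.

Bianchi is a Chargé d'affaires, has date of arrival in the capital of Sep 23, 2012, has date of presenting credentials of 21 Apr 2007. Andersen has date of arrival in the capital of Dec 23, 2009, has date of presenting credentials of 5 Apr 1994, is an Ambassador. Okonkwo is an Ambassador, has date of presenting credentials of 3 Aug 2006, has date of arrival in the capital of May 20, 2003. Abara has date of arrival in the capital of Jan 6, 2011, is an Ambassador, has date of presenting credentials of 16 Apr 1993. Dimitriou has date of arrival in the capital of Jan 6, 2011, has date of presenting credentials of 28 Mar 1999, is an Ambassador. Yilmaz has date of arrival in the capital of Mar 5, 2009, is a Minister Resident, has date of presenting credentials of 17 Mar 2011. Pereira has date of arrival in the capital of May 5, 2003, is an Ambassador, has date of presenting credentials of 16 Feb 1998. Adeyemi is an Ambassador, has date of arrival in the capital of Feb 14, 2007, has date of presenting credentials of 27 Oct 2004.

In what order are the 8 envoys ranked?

Abara, Dimitriou, Andersen, Adeyemi, Okonkwo, Pereira, Yilmaz, Bianchi

By class of mission: Abara, Dimitriou, Andersen, Adeyemi, Okonkwo and Pereira (Ambassador); then Yilmaz (Minister Resident); then Bianchi (Chargé d'affaires).
Among Abara, Dimitriou, Andersen, Adeyemi, Okonkwo and Pereira, by date of arrival in the capital (later first): Abara and Dimitriou (Jan 6, 2011) before Andersen (Dec 23, 2009) before Adeyemi (Feb 14, 2007) before Okonkwo (May 20, 2003) before Pereira (May 5, 2003).
Among Abara and Dimitriou, by date of presenting credentials (earlier first): Abara (16 Apr 1993) before Dimitriou (28 Mar 1999).
Full order: Abara, Dimitriou, Andersen, Adeyemi, Okonkwo, Pereira, Yilmaz, Bianchi.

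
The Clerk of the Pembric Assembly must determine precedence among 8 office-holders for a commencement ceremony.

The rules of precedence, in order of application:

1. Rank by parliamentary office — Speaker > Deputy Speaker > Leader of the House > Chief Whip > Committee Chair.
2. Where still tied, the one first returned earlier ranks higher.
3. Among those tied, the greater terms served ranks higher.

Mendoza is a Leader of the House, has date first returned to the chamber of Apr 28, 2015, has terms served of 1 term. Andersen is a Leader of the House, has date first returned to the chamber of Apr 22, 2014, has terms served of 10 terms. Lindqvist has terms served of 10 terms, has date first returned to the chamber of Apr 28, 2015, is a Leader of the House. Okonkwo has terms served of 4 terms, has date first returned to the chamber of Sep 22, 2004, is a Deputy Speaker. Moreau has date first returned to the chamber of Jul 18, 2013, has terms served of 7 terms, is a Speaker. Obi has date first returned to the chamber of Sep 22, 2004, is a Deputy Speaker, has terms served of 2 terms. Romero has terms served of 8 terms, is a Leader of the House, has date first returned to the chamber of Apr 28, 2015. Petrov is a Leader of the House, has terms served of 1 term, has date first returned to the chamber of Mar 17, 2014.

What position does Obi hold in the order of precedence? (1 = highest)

3

By parliamentary office: Moreau (Speaker); then Okonkwo and Obi (Deputy Speaker); then Petrov, Andersen, Lindqvist, Romero and Mendoza (Leader of the House).
Okonkwo and Obi both have date first returned to the chamber Sep 22, 2004, so the next rule applies.
Among Okonkwo and Obi, by terms served (higher first): Okonkwo (4 terms) before Obi (2 terms).
Among Petrov, Andersen, Lindqvist, Romero and Mendoza, by date first returned to the chamber (earlier first): Petrov (Mar 17, 2014) before Andersen (Apr 22, 2014) before Lindqvist, Romero and Mendoza (Apr 28, 2015).
Among Lindqvist, Romero and Mendoza, by terms served (higher first): Lindqvist (10 terms) before Romero (8 terms) before Mendoza (1 term).
Order: Moreau, Okonkwo, Obi, Petrov, Andersen, Lindqvist, Romero, Mendoza. So position 3.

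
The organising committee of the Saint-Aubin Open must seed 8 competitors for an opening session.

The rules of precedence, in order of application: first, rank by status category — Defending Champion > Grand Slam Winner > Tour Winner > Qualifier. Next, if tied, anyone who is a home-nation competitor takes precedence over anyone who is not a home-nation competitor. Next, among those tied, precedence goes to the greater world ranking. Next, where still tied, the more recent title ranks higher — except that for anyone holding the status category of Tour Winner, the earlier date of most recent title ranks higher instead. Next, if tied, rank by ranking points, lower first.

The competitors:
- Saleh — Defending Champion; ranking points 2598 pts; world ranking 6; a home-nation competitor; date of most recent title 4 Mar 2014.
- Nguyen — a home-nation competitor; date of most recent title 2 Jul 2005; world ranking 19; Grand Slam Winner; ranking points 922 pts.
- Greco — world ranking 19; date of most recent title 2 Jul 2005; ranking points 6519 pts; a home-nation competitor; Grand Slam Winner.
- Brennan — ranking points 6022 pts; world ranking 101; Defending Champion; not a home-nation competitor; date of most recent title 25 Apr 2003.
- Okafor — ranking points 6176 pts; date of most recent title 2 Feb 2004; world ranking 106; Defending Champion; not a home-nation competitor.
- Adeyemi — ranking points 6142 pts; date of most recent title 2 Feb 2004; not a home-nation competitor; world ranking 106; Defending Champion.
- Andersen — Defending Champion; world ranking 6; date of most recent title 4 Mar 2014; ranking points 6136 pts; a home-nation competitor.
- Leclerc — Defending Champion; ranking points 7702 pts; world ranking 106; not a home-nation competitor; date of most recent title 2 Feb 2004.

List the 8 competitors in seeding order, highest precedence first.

Saleh, Andersen, Adeyemi, Okafor, Leclerc, Brennan, Nguyen, Greco

By status category: Saleh, Andersen, Adeyemi, Okafor, Leclerc and Brennan (Defending Champion); then Nguyen and Greco (Grand Slam Winner).
Among Saleh, Andersen, Adeyemi, Okafor, Leclerc and Brennan, a home-nation competitor before not a home-nation competitor: Saleh and Andersen (a home-nation competitor) before Adeyemi, Okafor, Leclerc and Brennan (not a home-nation competitor).
Saleh and Andersen both have world ranking 6, so the next rule applies.
Saleh and Andersen both have date of most recent title 4 Mar 2014, so the next rule applies.
Among Saleh and Andersen, by ranking points (lower first): Saleh (2598 pts) before Andersen (6136 pts).
Among Adeyemi, Okafor, Leclerc and Brennan, by world ranking (higher first): Adeyemi, Okafor and Leclerc (106) before Brennan (101).
Adeyemi, Okafor and Leclerc all have date of most recent title 2 Feb 2004, so the next rule applies.
Among Adeyemi, Okafor and Leclerc, by ranking points (lower first): Adeyemi (6142 pts) before Okafor (6176 pts) before Leclerc (7702 pts).
Nguyen and Greco are each a home-nation competitor, so the next rule applies.
Nguyen and Greco both have world ranking 19, so the next rule applies.
Nguyen and Greco both have date of most recent title 2 Jul 2005, so the next rule applies.
Among Nguyen and Greco, by ranking points (lower first): Nguyen (922 pts) before Greco (6519 pts).
Full order: Saleh, Andersen, Adeyemi, Okafor, Leclerc, Brennan, Nguyen, Greco.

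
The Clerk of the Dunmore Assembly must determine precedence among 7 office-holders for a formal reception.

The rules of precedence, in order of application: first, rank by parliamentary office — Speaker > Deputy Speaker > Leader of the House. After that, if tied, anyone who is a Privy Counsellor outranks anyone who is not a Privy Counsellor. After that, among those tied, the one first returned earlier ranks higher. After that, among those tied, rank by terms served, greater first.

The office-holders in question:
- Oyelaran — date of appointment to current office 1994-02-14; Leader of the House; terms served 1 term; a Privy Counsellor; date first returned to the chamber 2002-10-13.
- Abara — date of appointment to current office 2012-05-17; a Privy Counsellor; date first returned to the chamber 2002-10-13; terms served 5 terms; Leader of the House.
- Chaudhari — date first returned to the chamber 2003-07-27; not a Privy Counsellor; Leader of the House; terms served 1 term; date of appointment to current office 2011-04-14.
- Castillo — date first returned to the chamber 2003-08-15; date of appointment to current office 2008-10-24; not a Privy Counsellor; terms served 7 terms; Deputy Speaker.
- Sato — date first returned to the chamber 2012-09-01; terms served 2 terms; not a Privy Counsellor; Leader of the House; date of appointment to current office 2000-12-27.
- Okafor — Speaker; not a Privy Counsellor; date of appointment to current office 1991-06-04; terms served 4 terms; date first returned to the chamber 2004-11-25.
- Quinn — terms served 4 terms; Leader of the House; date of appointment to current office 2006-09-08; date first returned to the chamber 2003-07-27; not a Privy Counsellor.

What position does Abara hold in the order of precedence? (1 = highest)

3

By parliamentary office: Okafor (Speaker); then Castillo (Deputy Speaker); then Abara, Oyelaran, Quinn, Chaudhari and Sato (Leader of the House).
Among Abara, Oyelaran, Quinn, Chaudhari and Sato, a Privy Counsellor before not a Privy Counsellor: Abara and Oyelaran (a Privy Counsellor) before Quinn, Chaudhari and Sato (not a Privy Counsellor).
Abara and Oyelaran both have date first returned to the chamber 2002-10-13, so the next rule applies.
Among Abara and Oyelaran, by terms served (higher first): Abara (5 terms) before Oyelaran (1 term).
Among Quinn, Chaudhari and Sato, by date first returned to the chamber (earlier first): Quinn and Chaudhari (2003-07-27) before Sato (2012-09-01).
Among Quinn and Chaudhari, by terms served (higher first): Quinn (4 terms) before Chaudhari (1 term).
Order: Okafor, Castillo, Abara, Oyelaran, Quinn, Chaudhari, Sato. So position 3.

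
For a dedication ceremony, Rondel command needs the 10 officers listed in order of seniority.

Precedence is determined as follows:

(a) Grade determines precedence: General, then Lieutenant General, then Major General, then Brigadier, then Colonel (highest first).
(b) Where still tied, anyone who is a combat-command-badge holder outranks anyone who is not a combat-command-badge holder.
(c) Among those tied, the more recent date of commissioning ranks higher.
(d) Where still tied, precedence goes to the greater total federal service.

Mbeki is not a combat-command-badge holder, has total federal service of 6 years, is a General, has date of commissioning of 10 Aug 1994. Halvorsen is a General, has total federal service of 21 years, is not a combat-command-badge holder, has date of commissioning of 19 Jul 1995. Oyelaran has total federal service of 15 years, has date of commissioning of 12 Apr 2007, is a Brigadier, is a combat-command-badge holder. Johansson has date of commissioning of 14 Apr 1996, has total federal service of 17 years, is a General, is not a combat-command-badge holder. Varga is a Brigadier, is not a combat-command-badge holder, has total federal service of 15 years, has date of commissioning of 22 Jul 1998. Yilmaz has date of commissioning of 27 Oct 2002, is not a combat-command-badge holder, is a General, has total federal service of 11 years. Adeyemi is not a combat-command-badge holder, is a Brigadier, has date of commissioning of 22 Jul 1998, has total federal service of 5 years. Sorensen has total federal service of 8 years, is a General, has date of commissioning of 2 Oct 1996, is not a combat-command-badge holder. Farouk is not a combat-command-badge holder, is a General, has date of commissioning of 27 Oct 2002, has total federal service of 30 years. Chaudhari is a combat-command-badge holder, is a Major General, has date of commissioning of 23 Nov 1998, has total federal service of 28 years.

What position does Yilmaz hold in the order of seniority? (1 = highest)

By grade: Farouk, Yilmaz, Sorensen, Johansson, Halvorsen and Mbeki (General); then Chaudhari (Major General); then Oyelaran, Varga and Adeyemi (Brigadier).
Farouk, Yilmaz, Sorensen, Johansson, Halvorsen and Mbeki are each not a combat-command-badge holder, so the next rule applies.
Among Farouk, Yilmaz, Sorensen, Johansson, Halvorsen and Mbeki, by date of commissioning (later first): Farouk and Yilmaz (27 Oct 2002) before Sorensen (2 Oct 1996) before Johansson (14 Apr 1996) before Halvorsen (19 Jul 1995) before Mbeki (10 Aug 1994).
Among Farouk and Yilmaz, by total federal service (higher first): Farouk (30 years) before Yilmaz (11 years).
Among Oyelaran, Varga and Adeyemi, a combat-command-badge holder before not a combat-command-badge holder: Oyelaran (a combat-command-badge holder) before Varga and Adeyemi (not a combat-command-badge holder).
Varga and Adeyemi both have date of commissioning 22 Jul 1998, so the next rule applies.
Among Varga and Adeyemi, by total federal service (higher first): Varga (15 years) before Adeyemi (5 years).
Order: Farouk, Yilmaz, Sorensen, Johansson, Halvorsen, Mbeki, Chaudhari, Oyelaran, Varga, Adeyemi. So position 2.

2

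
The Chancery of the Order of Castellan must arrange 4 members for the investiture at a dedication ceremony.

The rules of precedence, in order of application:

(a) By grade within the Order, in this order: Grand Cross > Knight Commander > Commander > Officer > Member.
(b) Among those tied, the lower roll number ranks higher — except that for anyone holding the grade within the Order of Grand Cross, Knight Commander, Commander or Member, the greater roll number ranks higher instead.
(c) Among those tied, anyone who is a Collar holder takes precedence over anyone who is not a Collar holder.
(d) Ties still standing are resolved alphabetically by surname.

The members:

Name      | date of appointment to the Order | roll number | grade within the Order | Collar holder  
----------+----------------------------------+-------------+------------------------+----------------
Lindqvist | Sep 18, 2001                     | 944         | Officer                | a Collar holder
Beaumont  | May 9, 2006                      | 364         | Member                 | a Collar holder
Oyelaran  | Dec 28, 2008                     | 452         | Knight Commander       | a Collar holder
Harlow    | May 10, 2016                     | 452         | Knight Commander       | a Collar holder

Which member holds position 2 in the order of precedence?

By grade within the Order: Harlow and Oyelaran (Knight Commander); then Lindqvist (Officer); then Beaumont (Member).
Harlow and Oyelaran both have roll number 452, so the next rule applies.
Harlow and Oyelaran are each a Collar holder, so the next rule applies.
Among Harlow and Oyelaran, alphabetically by surname: Harlow before Oyelaran.
Order: Harlow, Oyelaran, Lindqvist, Beaumont.

Oyelaran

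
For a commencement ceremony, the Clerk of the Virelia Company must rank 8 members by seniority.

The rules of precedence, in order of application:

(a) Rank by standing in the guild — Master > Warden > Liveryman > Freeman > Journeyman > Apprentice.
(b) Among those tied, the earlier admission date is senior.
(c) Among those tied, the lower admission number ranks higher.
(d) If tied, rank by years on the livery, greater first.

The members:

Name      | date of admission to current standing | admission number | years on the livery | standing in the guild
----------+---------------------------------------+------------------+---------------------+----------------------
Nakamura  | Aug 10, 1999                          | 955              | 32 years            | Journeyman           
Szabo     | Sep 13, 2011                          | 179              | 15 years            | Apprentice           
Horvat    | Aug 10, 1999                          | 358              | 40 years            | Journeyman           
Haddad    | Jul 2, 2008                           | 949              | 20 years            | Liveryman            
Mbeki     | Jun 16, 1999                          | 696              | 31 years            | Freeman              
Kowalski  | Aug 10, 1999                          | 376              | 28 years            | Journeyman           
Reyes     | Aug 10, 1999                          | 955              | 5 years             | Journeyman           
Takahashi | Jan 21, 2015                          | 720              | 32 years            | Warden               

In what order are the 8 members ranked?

Takahashi, Haddad, Mbeki, Horvat, Kowalski, Nakamura, Reyes, Szabo

By standing in the guild: Takahashi (Warden); then Haddad (Liveryman); then Mbeki (Freeman); then Horvat, Kowalski, Nakamura and Reyes (Journeyman); then Szabo (Apprentice).
Horvat, Kowalski, Nakamura and Reyes all have date of admission to current standing Aug 10, 1999, so the next rule applies.
Among Horvat, Kowalski, Nakamura and Reyes, by admission number (lower first): Horvat (358) before Kowalski (376) before Nakamura and Reyes (955).
Among Nakamura and Reyes, by years on the livery (higher first): Nakamura (32 years) before Reyes (5 years).
Full order: Takahashi, Haddad, Mbeki, Horvat, Kowalski, Nakamura, Reyes, Szabo.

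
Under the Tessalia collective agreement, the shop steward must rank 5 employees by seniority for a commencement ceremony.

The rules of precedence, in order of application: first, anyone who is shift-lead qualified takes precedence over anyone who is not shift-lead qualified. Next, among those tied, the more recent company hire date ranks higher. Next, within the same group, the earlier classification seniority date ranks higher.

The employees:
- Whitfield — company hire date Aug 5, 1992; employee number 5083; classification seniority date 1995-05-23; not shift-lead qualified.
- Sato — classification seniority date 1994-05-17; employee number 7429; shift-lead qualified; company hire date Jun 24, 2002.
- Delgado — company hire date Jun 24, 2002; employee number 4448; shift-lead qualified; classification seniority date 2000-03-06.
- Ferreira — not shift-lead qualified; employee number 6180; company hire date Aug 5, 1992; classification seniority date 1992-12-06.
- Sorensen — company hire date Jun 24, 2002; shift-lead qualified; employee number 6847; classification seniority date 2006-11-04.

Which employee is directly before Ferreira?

By the first rule: Sato, Delgado and Sorensen (each shift-lead qualified); then Ferreira and Whitfield (both not shift-lead qualified).
Sato, Delgado and Sorensen all have company hire date Jun 24, 2002, so the next rule applies.
Among Sato, Delgado and Sorensen, by classification seniority date (earlier first): Sato (1994-05-17) before Delgado (2000-03-06) before Sorensen (2006-11-04).
Ferreira and Whitfield both have company hire date Aug 5, 1992, so the next rule applies.
Among Ferreira and Whitfield, by classification seniority date (earlier first): Ferreira (1992-12-06) before Whitfield (1995-05-23).
Order: Sato, Delgado, Sorensen, Ferreira, Whitfield.

Sorensen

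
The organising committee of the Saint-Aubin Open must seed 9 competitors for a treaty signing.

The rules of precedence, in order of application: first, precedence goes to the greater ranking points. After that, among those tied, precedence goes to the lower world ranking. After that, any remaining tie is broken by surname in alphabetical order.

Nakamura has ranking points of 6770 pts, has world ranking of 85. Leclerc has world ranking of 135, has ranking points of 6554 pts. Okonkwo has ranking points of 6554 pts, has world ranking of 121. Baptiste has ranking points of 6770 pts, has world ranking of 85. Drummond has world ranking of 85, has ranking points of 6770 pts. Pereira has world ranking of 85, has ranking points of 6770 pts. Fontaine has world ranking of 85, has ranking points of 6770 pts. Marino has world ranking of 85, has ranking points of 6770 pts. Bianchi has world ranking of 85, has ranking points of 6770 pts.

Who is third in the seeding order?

Drummond

By ranking points (higher first): Baptiste, Bianchi, Drummond, Fontaine, Marino, Nakamura and Pereira (each 6770 pts); then Okonkwo and Leclerc (both 6554 pts).
Baptiste, Bianchi, Drummond, Fontaine, Marino, Nakamura and Pereira all have world ranking 85, so the next rule applies.
Among Baptiste, Bianchi, Drummond, Fontaine, Marino, Nakamura and Pereira, alphabetically by surname: Baptiste before Bianchi before Drummond before Fontaine before Marino before Nakamura before Pereira.
Among Okonkwo and Leclerc, by world ranking (lower first): Okonkwo (121) before Leclerc (135).
Order: Baptiste, Bianchi, Drummond, Fontaine, Marino, Nakamura, Pereira, Okonkwo, Leclerc.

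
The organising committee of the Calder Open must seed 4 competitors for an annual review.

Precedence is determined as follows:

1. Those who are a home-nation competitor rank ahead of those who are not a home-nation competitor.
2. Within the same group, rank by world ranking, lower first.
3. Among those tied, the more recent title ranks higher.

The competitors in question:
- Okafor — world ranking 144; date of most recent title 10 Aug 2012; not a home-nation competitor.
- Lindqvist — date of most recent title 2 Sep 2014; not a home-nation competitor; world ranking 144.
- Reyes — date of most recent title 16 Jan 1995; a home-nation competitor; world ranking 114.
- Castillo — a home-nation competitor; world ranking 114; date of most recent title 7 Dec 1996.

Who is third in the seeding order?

By the first rule: Castillo and Reyes (both a home-nation competitor); then Lindqvist and Okafor (both not a home-nation competitor).
Castillo and Reyes both have world ranking 114, so the next rule applies.
Among Castillo and Reyes, by date of most recent title (later first): Castillo (7 Dec 1996) before Reyes (16 Jan 1995).
Lindqvist and Okafor both have world ranking 144, so the next rule applies.
Among Lindqvist and Okafor, by date of most recent title (later first): Lindqvist (2 Sep 2014) before Okafor (10 Aug 2012).
Order: Castillo, Reyes, Lindqvist, Okafor.

Lindqvist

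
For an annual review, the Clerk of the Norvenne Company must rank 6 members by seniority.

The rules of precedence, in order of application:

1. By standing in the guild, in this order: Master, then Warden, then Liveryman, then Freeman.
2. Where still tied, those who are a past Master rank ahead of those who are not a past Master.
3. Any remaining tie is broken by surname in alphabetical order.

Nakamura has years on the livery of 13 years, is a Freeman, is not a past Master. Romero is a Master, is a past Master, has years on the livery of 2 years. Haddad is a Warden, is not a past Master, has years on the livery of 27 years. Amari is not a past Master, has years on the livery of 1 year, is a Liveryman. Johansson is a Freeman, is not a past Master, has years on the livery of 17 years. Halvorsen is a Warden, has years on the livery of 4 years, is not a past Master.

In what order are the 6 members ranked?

By standing in the guild: Romero (Master); then Haddad and Halvorsen (Warden); then Amari (Liveryman); then Johansson and Nakamura (Freeman).
Haddad and Halvorsen are each not a past Master, so the next rule applies.
Among Haddad and Halvorsen, alphabetically by surname: Haddad before Halvorsen.
Johansson and Nakamura are each not a past Master, so the next rule applies.
Among Johansson and Nakamura, alphabetically by surname: Johansson before Nakamura.
Full order: Romero, Haddad, Halvorsen, Amari, Johansson, Nakamura.

Romero, Haddad, Halvorsen, Amari, Johansson, Nakamura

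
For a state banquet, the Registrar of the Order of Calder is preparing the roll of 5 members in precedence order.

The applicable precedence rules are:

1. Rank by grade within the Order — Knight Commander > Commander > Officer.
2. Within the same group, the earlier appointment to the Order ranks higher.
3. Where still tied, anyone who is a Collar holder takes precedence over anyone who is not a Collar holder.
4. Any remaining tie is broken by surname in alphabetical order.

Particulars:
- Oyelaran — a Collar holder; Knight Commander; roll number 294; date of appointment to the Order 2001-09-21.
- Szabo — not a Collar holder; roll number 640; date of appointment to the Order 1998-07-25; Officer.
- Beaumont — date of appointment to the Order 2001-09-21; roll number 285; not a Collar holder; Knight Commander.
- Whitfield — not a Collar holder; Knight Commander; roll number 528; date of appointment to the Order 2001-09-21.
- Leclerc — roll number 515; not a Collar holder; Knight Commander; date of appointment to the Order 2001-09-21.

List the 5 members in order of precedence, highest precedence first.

Oyelaran, Beaumont, Leclerc, Whitfield, Szabo

By grade within the Order: Oyelaran, Beaumont, Leclerc and Whitfield (Knight Commander); then Szabo (Officer).
Oyelaran, Beaumont, Leclerc and Whitfield all have date of appointment to the Order 2001-09-21, so the next rule applies.
Among Oyelaran, Beaumont, Leclerc and Whitfield, a Collar holder before not a Collar holder: Oyelaran (a Collar holder) before Beaumont, Leclerc and Whitfield (not a Collar holder).
Among Beaumont, Leclerc and Whitfield, alphabetically by surname: Beaumont before Leclerc before Whitfield.
Full order: Oyelaran, Beaumont, Leclerc, Whitfield, Szabo.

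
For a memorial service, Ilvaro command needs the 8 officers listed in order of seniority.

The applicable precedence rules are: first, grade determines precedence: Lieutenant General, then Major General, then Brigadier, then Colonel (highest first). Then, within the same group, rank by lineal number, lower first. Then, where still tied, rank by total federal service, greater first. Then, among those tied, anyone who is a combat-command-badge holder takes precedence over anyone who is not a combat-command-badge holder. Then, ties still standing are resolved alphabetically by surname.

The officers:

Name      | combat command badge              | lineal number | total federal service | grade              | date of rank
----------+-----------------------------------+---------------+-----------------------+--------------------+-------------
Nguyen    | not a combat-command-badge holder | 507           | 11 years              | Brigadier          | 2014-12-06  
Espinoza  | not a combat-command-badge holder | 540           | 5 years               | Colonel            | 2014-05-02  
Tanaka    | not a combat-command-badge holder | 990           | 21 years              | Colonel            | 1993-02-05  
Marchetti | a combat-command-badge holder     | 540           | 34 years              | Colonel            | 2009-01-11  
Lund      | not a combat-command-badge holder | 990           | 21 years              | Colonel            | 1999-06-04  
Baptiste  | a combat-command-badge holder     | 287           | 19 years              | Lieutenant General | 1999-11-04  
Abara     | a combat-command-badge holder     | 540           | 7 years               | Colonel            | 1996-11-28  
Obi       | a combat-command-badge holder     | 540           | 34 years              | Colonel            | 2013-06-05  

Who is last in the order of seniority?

By grade: Baptiste (Lieutenant General); then Nguyen (Brigadier); then Marchetti, Obi, Abara, Espinoza, Lund and Tanaka (Colonel).
Among Marchetti, Obi, Abara, Espinoza, Lund and Tanaka, by lineal number (lower first): Marchetti, Obi, Abara and Espinoza (540) before Lund and Tanaka (990).
Among Marchetti, Obi, Abara and Espinoza, by total federal service (higher first): Marchetti and Obi (34 years) before Abara (7 years) before Espinoza (5 years).
Marchetti and Obi are each a combat-command-badge holder, so the next rule applies.
Among Marchetti and Obi, alphabetically by surname: Marchetti before Obi.
Lund and Tanaka both have total federal service 21 years, so the next rule applies.
Lund and Tanaka are each not a combat-command-badge holder, so the next rule applies.
Among Lund and Tanaka, alphabetically by surname: Lund before Tanaka.
Order: Baptiste, Nguyen, Marchetti, Obi, Abara, Espinoza, Lund, Tanaka.

Tanaka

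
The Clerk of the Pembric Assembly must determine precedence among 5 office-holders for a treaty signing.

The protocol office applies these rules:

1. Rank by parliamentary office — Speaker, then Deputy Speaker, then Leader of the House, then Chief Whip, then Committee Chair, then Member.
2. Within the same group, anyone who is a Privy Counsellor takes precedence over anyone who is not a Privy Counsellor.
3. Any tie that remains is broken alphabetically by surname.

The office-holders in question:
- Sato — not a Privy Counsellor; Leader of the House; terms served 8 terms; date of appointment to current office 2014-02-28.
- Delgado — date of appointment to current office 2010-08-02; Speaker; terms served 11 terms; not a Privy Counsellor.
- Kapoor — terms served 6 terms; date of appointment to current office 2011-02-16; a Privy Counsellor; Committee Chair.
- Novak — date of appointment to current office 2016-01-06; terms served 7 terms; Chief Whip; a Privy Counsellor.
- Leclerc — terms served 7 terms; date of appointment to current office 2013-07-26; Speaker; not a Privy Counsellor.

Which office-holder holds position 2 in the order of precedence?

Leclerc

By parliamentary office: Delgado and Leclerc (Speaker); then Sato (Leader of the House); then Novak (Chief Whip); then Kapoor (Committee Chair).
Delgado and Leclerc are each not a Privy Counsellor, so the next rule applies.
Among Delgado and Leclerc, alphabetically by surname: Delgado before Leclerc.
Order: Delgado, Leclerc, Sato, Novak, Kapoor.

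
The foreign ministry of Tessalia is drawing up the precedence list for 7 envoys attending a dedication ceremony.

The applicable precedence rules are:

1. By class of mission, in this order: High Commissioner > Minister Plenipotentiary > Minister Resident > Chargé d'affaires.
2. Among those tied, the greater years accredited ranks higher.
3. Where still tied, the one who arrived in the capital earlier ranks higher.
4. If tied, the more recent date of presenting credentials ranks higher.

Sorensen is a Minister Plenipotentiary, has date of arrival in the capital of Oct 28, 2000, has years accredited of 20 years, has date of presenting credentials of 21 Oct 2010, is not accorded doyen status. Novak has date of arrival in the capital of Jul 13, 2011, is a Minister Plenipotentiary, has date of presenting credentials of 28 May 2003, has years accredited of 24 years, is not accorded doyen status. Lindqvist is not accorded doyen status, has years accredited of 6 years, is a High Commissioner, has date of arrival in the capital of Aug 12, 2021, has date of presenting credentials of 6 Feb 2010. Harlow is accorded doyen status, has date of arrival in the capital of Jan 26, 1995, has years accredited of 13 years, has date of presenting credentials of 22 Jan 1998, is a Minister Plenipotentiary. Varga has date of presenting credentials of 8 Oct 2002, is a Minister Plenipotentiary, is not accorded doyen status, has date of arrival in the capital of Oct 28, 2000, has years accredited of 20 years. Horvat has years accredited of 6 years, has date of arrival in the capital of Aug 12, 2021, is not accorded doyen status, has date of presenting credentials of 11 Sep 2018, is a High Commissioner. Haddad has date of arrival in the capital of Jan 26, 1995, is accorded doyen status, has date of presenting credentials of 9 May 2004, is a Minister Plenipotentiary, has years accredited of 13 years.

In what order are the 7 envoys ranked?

Horvat, Lindqvist, Novak, Sorensen, Varga, Haddad, Harlow

By class of mission: Horvat and Lindqvist (High Commissioner); then Novak, Sorensen, Varga, Haddad and Harlow (Minister Plenipotentiary).
Horvat and Lindqvist both have years accredited 6 years, so the next rule applies.
Horvat and Lindqvist both have date of arrival in the capital Aug 12, 2021, so the next rule applies.
Among Horvat and Lindqvist, by date of presenting credentials (later first): Horvat (11 Sep 2018) before Lindqvist (6 Feb 2010).
Among Novak, Sorensen, Varga, Haddad and Harlow, by years accredited (higher first): Novak (24 years) before Sorensen and Varga (20 years) before Haddad and Harlow (13 years).
Sorensen and Varga both have date of arrival in the capital Oct 28, 2000, so the next rule applies.
Among Sorensen and Varga, by date of presenting credentials (later first): Sorensen (21 Oct 2010) before Varga (8 Oct 2002).
Haddad and Harlow both have date of arrival in the capital Jan 26, 1995, so the next rule applies.
Among Haddad and Harlow, by date of presenting credentials (later first): Haddad (9 May 2004) before Harlow (22 Jan 1998).
Full order: Horvat, Lindqvist, Novak, Sorensen, Varga, Haddad, Harlow.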